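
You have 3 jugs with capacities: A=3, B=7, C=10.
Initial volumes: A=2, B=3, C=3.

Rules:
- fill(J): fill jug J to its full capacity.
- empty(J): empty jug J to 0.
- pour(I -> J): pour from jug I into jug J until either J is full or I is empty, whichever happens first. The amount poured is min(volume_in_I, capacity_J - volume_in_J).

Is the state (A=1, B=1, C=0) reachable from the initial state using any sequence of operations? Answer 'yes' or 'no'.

BFS from (A=2, B=3, C=3):
  1. fill(B) -> (A=2 B=7 C=3)
  2. pour(A -> C) -> (A=0 B=7 C=5)
  3. pour(B -> A) -> (A=3 B=4 C=5)
  4. pour(A -> C) -> (A=0 B=4 C=8)
  5. pour(B -> A) -> (A=3 B=1 C=8)
  6. pour(A -> C) -> (A=1 B=1 C=10)
  7. empty(C) -> (A=1 B=1 C=0)
Target reached → yes.

Answer: yes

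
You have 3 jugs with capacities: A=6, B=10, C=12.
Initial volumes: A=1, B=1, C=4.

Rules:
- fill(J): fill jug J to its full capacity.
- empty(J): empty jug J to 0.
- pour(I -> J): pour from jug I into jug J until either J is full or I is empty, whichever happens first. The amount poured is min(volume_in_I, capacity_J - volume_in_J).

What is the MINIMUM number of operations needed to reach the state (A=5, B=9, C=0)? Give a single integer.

BFS from (A=1, B=1, C=4). One shortest path:
  1. fill(C) -> (A=1 B=1 C=12)
  2. pour(C -> B) -> (A=1 B=10 C=3)
  3. pour(B -> A) -> (A=6 B=5 C=3)
  4. pour(A -> C) -> (A=0 B=5 C=9)
  5. pour(B -> A) -> (A=5 B=0 C=9)
  6. pour(C -> B) -> (A=5 B=9 C=0)
Reached target in 6 moves.

Answer: 6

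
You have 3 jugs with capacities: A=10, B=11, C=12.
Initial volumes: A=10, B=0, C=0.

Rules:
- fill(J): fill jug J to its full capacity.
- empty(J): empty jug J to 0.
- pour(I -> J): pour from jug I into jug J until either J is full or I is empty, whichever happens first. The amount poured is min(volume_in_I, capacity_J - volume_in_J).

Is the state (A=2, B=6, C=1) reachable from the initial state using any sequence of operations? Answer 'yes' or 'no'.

Answer: no

Derivation:
BFS explored all 726 reachable states.
Reachable set includes: (0,0,0), (0,0,1), (0,0,2), (0,0,3), (0,0,4), (0,0,5), (0,0,6), (0,0,7), (0,0,8), (0,0,9), (0,0,10), (0,0,11) ...
Target (A=2, B=6, C=1) not in reachable set → no.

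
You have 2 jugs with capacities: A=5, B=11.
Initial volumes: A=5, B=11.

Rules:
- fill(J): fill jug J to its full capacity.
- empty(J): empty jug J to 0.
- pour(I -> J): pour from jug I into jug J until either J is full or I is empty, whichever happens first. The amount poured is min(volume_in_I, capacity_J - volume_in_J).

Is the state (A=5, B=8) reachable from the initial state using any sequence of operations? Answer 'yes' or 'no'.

BFS from (A=5, B=11):
  1. empty(A) -> (A=0 B=11)
  2. pour(B -> A) -> (A=5 B=6)
  3. empty(A) -> (A=0 B=6)
  4. pour(B -> A) -> (A=5 B=1)
  5. empty(A) -> (A=0 B=1)
  6. pour(B -> A) -> (A=1 B=0)
  7. fill(B) -> (A=1 B=11)
  8. pour(B -> A) -> (A=5 B=7)
  9. empty(A) -> (A=0 B=7)
  10. pour(B -> A) -> (A=5 B=2)
  11. empty(A) -> (A=0 B=2)
  12. pour(B -> A) -> (A=2 B=0)
  13. fill(B) -> (A=2 B=11)
  14. pour(B -> A) -> (A=5 B=8)
Target reached → yes.

Answer: yes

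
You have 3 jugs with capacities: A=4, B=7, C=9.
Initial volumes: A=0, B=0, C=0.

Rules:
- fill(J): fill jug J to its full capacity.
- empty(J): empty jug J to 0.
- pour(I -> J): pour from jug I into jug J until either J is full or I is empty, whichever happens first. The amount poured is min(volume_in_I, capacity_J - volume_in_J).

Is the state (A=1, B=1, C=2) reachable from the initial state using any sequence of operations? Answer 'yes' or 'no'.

BFS explored all 256 reachable states.
Reachable set includes: (0,0,0), (0,0,1), (0,0,2), (0,0,3), (0,0,4), (0,0,5), (0,0,6), (0,0,7), (0,0,8), (0,0,9), (0,1,0), (0,1,1) ...
Target (A=1, B=1, C=2) not in reachable set → no.

Answer: no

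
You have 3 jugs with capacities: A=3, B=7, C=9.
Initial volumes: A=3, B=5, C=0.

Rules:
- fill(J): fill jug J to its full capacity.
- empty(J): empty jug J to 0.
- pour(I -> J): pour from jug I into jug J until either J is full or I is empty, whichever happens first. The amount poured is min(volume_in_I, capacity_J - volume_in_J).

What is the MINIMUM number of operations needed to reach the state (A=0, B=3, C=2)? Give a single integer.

Answer: 4

Derivation:
BFS from (A=3, B=5, C=0). One shortest path:
  1. empty(A) -> (A=0 B=5 C=0)
  2. pour(B -> A) -> (A=3 B=2 C=0)
  3. pour(B -> C) -> (A=3 B=0 C=2)
  4. pour(A -> B) -> (A=0 B=3 C=2)
Reached target in 4 moves.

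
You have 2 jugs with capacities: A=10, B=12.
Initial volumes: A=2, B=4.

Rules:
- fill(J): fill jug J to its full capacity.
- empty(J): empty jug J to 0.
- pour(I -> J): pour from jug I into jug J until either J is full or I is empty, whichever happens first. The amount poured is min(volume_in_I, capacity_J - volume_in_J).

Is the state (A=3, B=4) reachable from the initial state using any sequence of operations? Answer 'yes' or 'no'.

Answer: no

Derivation:
BFS explored all 23 reachable states.
Reachable set includes: (0,0), (0,2), (0,4), (0,6), (0,8), (0,10), (0,12), (2,0), (2,4), (2,12), (4,0), (4,12) ...
Target (A=3, B=4) not in reachable set → no.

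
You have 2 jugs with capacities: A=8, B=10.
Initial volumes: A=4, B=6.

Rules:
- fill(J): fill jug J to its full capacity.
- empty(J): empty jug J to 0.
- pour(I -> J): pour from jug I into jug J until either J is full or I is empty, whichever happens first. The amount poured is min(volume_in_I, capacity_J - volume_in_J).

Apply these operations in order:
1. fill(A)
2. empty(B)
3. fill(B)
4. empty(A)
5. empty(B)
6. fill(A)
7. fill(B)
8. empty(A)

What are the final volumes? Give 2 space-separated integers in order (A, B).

Step 1: fill(A) -> (A=8 B=6)
Step 2: empty(B) -> (A=8 B=0)
Step 3: fill(B) -> (A=8 B=10)
Step 4: empty(A) -> (A=0 B=10)
Step 5: empty(B) -> (A=0 B=0)
Step 6: fill(A) -> (A=8 B=0)
Step 7: fill(B) -> (A=8 B=10)
Step 8: empty(A) -> (A=0 B=10)

Answer: 0 10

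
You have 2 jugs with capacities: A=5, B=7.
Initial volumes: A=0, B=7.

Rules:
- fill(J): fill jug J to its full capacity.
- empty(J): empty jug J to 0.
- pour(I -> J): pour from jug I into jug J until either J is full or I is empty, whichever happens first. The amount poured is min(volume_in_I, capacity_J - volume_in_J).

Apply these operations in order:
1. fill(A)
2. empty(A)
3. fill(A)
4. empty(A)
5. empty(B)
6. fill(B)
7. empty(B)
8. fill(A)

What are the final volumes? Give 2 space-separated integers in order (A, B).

Answer: 5 0

Derivation:
Step 1: fill(A) -> (A=5 B=7)
Step 2: empty(A) -> (A=0 B=7)
Step 3: fill(A) -> (A=5 B=7)
Step 4: empty(A) -> (A=0 B=7)
Step 5: empty(B) -> (A=0 B=0)
Step 6: fill(B) -> (A=0 B=7)
Step 7: empty(B) -> (A=0 B=0)
Step 8: fill(A) -> (A=5 B=0)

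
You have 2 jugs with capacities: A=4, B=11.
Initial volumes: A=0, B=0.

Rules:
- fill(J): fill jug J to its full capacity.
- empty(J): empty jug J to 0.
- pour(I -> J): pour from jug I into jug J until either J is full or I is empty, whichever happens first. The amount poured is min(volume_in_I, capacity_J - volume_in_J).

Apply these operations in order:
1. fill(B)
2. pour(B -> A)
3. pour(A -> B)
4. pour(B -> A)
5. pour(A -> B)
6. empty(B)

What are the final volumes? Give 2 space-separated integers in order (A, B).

Step 1: fill(B) -> (A=0 B=11)
Step 2: pour(B -> A) -> (A=4 B=7)
Step 3: pour(A -> B) -> (A=0 B=11)
Step 4: pour(B -> A) -> (A=4 B=7)
Step 5: pour(A -> B) -> (A=0 B=11)
Step 6: empty(B) -> (A=0 B=0)

Answer: 0 0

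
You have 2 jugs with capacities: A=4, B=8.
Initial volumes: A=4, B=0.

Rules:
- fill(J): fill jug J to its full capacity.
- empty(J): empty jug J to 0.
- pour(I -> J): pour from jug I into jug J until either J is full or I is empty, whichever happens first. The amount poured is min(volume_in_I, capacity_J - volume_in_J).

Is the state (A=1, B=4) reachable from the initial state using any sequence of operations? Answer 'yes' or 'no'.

BFS explored all 6 reachable states.
Reachable set includes: (0,0), (0,4), (0,8), (4,0), (4,4), (4,8)
Target (A=1, B=4) not in reachable set → no.

Answer: no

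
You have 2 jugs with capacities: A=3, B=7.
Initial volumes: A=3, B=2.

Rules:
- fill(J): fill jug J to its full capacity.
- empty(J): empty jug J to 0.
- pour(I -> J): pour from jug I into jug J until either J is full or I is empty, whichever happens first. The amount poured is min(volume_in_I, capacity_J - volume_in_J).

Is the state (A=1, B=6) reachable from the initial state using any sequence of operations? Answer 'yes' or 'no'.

BFS explored all 20 reachable states.
Reachable set includes: (0,0), (0,1), (0,2), (0,3), (0,4), (0,5), (0,6), (0,7), (1,0), (1,7), (2,0), (2,7) ...
Target (A=1, B=6) not in reachable set → no.

Answer: no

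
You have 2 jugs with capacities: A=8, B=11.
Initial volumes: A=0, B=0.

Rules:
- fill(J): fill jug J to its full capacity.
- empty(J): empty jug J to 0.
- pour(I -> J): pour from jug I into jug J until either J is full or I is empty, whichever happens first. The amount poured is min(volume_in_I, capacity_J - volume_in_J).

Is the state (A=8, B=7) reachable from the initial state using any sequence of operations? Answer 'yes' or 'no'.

Answer: yes

Derivation:
BFS from (A=0, B=0):
  1. fill(A) -> (A=8 B=0)
  2. pour(A -> B) -> (A=0 B=8)
  3. fill(A) -> (A=8 B=8)
  4. pour(A -> B) -> (A=5 B=11)
  5. empty(B) -> (A=5 B=0)
  6. pour(A -> B) -> (A=0 B=5)
  7. fill(A) -> (A=8 B=5)
  8. pour(A -> B) -> (A=2 B=11)
  9. empty(B) -> (A=2 B=0)
  10. pour(A -> B) -> (A=0 B=2)
  11. fill(A) -> (A=8 B=2)
  12. pour(A -> B) -> (A=0 B=10)
  13. fill(A) -> (A=8 B=10)
  14. pour(A -> B) -> (A=7 B=11)
  15. empty(B) -> (A=7 B=0)
  16. pour(A -> B) -> (A=0 B=7)
  17. fill(A) -> (A=8 B=7)
Target reached → yes.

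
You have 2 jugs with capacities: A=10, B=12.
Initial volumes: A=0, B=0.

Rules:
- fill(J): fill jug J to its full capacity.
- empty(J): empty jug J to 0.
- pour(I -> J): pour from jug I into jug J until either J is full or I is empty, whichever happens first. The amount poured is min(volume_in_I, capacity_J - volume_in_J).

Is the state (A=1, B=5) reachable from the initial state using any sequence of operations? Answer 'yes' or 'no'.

Answer: no

Derivation:
BFS explored all 22 reachable states.
Reachable set includes: (0,0), (0,2), (0,4), (0,6), (0,8), (0,10), (0,12), (2,0), (2,12), (4,0), (4,12), (6,0) ...
Target (A=1, B=5) not in reachable set → no.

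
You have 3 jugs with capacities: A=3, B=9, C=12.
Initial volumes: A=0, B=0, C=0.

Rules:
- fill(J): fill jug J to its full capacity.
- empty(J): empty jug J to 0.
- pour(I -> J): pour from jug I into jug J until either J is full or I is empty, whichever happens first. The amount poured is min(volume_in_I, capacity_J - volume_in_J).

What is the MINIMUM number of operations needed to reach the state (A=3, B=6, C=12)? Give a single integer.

Answer: 3

Derivation:
BFS from (A=0, B=0, C=0). One shortest path:
  1. fill(B) -> (A=0 B=9 C=0)
  2. fill(C) -> (A=0 B=9 C=12)
  3. pour(B -> A) -> (A=3 B=6 C=12)
Reached target in 3 moves.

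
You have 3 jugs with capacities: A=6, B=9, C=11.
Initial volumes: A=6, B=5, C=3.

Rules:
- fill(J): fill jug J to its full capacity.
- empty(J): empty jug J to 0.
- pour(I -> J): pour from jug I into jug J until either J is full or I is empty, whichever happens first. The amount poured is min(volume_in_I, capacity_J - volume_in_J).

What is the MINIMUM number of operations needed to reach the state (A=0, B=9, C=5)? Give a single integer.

Answer: 2

Derivation:
BFS from (A=6, B=5, C=3). One shortest path:
  1. pour(A -> B) -> (A=2 B=9 C=3)
  2. pour(A -> C) -> (A=0 B=9 C=5)
Reached target in 2 moves.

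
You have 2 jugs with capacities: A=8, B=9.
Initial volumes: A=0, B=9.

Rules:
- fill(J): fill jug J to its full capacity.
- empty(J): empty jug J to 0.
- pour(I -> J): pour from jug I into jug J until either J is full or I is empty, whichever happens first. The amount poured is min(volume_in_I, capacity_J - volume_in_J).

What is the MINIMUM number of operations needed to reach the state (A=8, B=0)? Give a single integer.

Answer: 2

Derivation:
BFS from (A=0, B=9). One shortest path:
  1. fill(A) -> (A=8 B=9)
  2. empty(B) -> (A=8 B=0)
Reached target in 2 moves.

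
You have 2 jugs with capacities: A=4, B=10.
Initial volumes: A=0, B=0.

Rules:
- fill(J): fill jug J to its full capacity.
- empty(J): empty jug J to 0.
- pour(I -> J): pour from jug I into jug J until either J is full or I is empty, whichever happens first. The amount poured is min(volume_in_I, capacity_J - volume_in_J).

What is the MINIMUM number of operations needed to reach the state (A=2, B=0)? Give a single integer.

Answer: 6

Derivation:
BFS from (A=0, B=0). One shortest path:
  1. fill(B) -> (A=0 B=10)
  2. pour(B -> A) -> (A=4 B=6)
  3. empty(A) -> (A=0 B=6)
  4. pour(B -> A) -> (A=4 B=2)
  5. empty(A) -> (A=0 B=2)
  6. pour(B -> A) -> (A=2 B=0)
Reached target in 6 moves.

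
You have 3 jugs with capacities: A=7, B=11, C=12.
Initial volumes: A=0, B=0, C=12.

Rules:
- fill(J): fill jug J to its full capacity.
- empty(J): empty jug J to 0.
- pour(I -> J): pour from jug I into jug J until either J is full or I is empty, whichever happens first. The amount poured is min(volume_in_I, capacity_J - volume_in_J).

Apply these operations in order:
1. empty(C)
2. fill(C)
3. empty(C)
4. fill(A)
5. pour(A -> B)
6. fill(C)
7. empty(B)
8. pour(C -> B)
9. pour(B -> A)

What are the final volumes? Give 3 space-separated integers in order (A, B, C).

Step 1: empty(C) -> (A=0 B=0 C=0)
Step 2: fill(C) -> (A=0 B=0 C=12)
Step 3: empty(C) -> (A=0 B=0 C=0)
Step 4: fill(A) -> (A=7 B=0 C=0)
Step 5: pour(A -> B) -> (A=0 B=7 C=0)
Step 6: fill(C) -> (A=0 B=7 C=12)
Step 7: empty(B) -> (A=0 B=0 C=12)
Step 8: pour(C -> B) -> (A=0 B=11 C=1)
Step 9: pour(B -> A) -> (A=7 B=4 C=1)

Answer: 7 4 1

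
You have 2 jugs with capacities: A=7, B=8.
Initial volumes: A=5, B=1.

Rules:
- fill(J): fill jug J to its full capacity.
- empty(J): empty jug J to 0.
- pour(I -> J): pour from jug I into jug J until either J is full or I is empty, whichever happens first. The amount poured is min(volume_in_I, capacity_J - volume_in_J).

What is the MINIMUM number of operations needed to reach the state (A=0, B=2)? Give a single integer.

Answer: 5

Derivation:
BFS from (A=5, B=1). One shortest path:
  1. empty(A) -> (A=0 B=1)
  2. pour(B -> A) -> (A=1 B=0)
  3. fill(B) -> (A=1 B=8)
  4. pour(B -> A) -> (A=7 B=2)
  5. empty(A) -> (A=0 B=2)
Reached target in 5 moves.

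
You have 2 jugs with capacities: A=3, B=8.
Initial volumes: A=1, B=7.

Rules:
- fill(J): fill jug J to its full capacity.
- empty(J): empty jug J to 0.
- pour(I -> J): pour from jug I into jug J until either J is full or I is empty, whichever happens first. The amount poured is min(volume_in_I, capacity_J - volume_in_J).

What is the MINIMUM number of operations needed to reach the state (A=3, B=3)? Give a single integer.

BFS from (A=1, B=7). One shortest path:
  1. fill(A) -> (A=3 B=7)
  2. empty(B) -> (A=3 B=0)
  3. pour(A -> B) -> (A=0 B=3)
  4. fill(A) -> (A=3 B=3)
Reached target in 4 moves.

Answer: 4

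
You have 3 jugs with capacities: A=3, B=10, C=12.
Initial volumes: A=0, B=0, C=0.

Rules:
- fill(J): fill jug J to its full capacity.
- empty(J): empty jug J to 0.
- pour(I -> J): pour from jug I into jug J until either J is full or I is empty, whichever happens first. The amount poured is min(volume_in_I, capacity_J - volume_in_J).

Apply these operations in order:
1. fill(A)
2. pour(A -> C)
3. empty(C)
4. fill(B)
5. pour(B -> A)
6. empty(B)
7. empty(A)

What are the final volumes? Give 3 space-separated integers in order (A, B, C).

Answer: 0 0 0

Derivation:
Step 1: fill(A) -> (A=3 B=0 C=0)
Step 2: pour(A -> C) -> (A=0 B=0 C=3)
Step 3: empty(C) -> (A=0 B=0 C=0)
Step 4: fill(B) -> (A=0 B=10 C=0)
Step 5: pour(B -> A) -> (A=3 B=7 C=0)
Step 6: empty(B) -> (A=3 B=0 C=0)
Step 7: empty(A) -> (A=0 B=0 C=0)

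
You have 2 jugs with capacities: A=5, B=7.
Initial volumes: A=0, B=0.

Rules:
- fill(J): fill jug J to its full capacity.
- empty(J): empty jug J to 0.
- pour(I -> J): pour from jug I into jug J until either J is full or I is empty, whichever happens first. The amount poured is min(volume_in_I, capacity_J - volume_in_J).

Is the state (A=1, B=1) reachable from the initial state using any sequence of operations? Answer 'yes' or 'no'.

BFS explored all 24 reachable states.
Reachable set includes: (0,0), (0,1), (0,2), (0,3), (0,4), (0,5), (0,6), (0,7), (1,0), (1,7), (2,0), (2,7) ...
Target (A=1, B=1) not in reachable set → no.

Answer: no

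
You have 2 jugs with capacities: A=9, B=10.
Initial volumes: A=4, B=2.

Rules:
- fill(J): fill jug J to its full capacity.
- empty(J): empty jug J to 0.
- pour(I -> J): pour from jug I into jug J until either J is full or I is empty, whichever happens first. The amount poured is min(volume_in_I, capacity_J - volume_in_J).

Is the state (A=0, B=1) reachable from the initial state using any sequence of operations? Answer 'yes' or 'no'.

BFS from (A=4, B=2):
  1. fill(A) -> (A=9 B=2)
  2. pour(A -> B) -> (A=1 B=10)
  3. empty(B) -> (A=1 B=0)
  4. pour(A -> B) -> (A=0 B=1)
Target reached → yes.

Answer: yes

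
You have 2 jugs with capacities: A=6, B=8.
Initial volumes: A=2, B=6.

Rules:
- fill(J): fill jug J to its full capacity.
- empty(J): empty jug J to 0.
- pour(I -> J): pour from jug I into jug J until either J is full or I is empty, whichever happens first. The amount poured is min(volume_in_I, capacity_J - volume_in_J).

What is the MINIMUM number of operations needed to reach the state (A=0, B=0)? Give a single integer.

Answer: 2

Derivation:
BFS from (A=2, B=6). One shortest path:
  1. empty(A) -> (A=0 B=6)
  2. empty(B) -> (A=0 B=0)
Reached target in 2 moves.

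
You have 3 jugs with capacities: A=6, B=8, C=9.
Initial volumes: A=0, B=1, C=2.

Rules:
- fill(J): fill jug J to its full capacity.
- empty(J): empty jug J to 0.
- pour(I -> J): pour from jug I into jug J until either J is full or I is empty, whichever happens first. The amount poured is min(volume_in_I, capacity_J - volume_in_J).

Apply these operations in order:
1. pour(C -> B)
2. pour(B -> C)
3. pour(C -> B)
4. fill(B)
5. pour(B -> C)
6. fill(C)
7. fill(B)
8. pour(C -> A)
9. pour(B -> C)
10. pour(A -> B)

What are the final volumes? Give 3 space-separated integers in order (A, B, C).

Answer: 0 8 9

Derivation:
Step 1: pour(C -> B) -> (A=0 B=3 C=0)
Step 2: pour(B -> C) -> (A=0 B=0 C=3)
Step 3: pour(C -> B) -> (A=0 B=3 C=0)
Step 4: fill(B) -> (A=0 B=8 C=0)
Step 5: pour(B -> C) -> (A=0 B=0 C=8)
Step 6: fill(C) -> (A=0 B=0 C=9)
Step 7: fill(B) -> (A=0 B=8 C=9)
Step 8: pour(C -> A) -> (A=6 B=8 C=3)
Step 9: pour(B -> C) -> (A=6 B=2 C=9)
Step 10: pour(A -> B) -> (A=0 B=8 C=9)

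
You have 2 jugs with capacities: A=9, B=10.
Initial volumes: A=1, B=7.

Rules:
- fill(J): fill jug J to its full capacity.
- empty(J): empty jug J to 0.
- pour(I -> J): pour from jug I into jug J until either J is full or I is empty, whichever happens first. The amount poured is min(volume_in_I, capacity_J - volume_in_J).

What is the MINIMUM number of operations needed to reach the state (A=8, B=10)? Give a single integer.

BFS from (A=1, B=7). One shortest path:
  1. pour(B -> A) -> (A=8 B=0)
  2. fill(B) -> (A=8 B=10)
Reached target in 2 moves.

Answer: 2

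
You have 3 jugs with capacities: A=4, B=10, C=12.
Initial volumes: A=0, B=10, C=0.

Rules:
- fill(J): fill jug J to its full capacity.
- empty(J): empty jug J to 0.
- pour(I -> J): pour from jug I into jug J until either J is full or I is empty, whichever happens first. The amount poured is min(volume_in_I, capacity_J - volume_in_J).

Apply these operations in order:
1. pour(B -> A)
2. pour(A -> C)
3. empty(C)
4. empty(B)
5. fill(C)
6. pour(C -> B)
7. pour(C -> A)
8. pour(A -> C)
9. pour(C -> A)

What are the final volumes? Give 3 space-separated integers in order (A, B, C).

Step 1: pour(B -> A) -> (A=4 B=6 C=0)
Step 2: pour(A -> C) -> (A=0 B=6 C=4)
Step 3: empty(C) -> (A=0 B=6 C=0)
Step 4: empty(B) -> (A=0 B=0 C=0)
Step 5: fill(C) -> (A=0 B=0 C=12)
Step 6: pour(C -> B) -> (A=0 B=10 C=2)
Step 7: pour(C -> A) -> (A=2 B=10 C=0)
Step 8: pour(A -> C) -> (A=0 B=10 C=2)
Step 9: pour(C -> A) -> (A=2 B=10 C=0)

Answer: 2 10 0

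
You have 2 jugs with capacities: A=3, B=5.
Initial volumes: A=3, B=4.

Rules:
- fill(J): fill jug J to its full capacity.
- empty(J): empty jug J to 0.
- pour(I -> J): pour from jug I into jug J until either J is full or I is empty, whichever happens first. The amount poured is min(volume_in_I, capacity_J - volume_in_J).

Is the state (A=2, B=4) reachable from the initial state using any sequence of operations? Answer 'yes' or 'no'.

BFS explored all 16 reachable states.
Reachable set includes: (0,0), (0,1), (0,2), (0,3), (0,4), (0,5), (1,0), (1,5), (2,0), (2,5), (3,0), (3,1) ...
Target (A=2, B=4) not in reachable set → no.

Answer: no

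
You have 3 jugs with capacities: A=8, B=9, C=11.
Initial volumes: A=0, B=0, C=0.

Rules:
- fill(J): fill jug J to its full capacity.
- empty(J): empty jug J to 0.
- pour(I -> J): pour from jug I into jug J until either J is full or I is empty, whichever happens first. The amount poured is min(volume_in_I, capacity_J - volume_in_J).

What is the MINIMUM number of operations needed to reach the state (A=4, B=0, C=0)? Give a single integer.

Answer: 8

Derivation:
BFS from (A=0, B=0, C=0). One shortest path:
  1. fill(B) -> (A=0 B=9 C=0)
  2. fill(C) -> (A=0 B=9 C=11)
  3. pour(B -> A) -> (A=8 B=1 C=11)
  4. empty(A) -> (A=0 B=1 C=11)
  5. pour(B -> A) -> (A=1 B=0 C=11)
  6. pour(C -> A) -> (A=8 B=0 C=4)
  7. empty(A) -> (A=0 B=0 C=4)
  8. pour(C -> A) -> (A=4 B=0 C=0)
Reached target in 8 moves.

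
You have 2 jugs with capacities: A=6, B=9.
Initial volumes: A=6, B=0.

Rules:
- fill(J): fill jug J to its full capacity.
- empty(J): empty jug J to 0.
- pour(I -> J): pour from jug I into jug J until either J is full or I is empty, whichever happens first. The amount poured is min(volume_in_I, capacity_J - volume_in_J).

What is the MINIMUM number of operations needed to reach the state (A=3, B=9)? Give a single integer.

BFS from (A=6, B=0). One shortest path:
  1. pour(A -> B) -> (A=0 B=6)
  2. fill(A) -> (A=6 B=6)
  3. pour(A -> B) -> (A=3 B=9)
Reached target in 3 moves.

Answer: 3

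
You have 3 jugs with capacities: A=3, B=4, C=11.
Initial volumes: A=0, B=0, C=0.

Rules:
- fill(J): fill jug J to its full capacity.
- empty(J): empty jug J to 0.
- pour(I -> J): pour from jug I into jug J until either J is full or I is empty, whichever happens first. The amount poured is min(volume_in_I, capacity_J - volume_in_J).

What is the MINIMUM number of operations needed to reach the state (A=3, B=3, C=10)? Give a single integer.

BFS from (A=0, B=0, C=0). One shortest path:
  1. fill(A) -> (A=3 B=0 C=0)
  2. fill(C) -> (A=3 B=0 C=11)
  3. pour(A -> B) -> (A=0 B=3 C=11)
  4. fill(A) -> (A=3 B=3 C=11)
  5. pour(C -> B) -> (A=3 B=4 C=10)
  6. empty(B) -> (A=3 B=0 C=10)
  7. pour(A -> B) -> (A=0 B=3 C=10)
  8. fill(A) -> (A=3 B=3 C=10)
Reached target in 8 moves.

Answer: 8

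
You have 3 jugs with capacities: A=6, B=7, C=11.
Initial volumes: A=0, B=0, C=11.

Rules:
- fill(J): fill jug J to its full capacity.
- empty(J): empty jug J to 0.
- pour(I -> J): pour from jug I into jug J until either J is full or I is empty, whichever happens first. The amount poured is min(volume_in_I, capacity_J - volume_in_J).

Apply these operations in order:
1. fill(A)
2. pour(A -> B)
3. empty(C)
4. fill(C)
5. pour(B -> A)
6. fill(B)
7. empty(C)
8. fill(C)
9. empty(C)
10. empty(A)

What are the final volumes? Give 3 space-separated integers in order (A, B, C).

Answer: 0 7 0

Derivation:
Step 1: fill(A) -> (A=6 B=0 C=11)
Step 2: pour(A -> B) -> (A=0 B=6 C=11)
Step 3: empty(C) -> (A=0 B=6 C=0)
Step 4: fill(C) -> (A=0 B=6 C=11)
Step 5: pour(B -> A) -> (A=6 B=0 C=11)
Step 6: fill(B) -> (A=6 B=7 C=11)
Step 7: empty(C) -> (A=6 B=7 C=0)
Step 8: fill(C) -> (A=6 B=7 C=11)
Step 9: empty(C) -> (A=6 B=7 C=0)
Step 10: empty(A) -> (A=0 B=7 C=0)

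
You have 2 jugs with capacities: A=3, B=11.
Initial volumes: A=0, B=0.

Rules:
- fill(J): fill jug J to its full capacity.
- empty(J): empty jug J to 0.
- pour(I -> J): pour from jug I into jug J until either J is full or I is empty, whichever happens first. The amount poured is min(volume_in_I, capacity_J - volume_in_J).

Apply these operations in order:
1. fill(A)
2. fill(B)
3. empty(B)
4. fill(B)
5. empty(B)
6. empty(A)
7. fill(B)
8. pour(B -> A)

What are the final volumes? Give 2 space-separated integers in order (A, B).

Answer: 3 8

Derivation:
Step 1: fill(A) -> (A=3 B=0)
Step 2: fill(B) -> (A=3 B=11)
Step 3: empty(B) -> (A=3 B=0)
Step 4: fill(B) -> (A=3 B=11)
Step 5: empty(B) -> (A=3 B=0)
Step 6: empty(A) -> (A=0 B=0)
Step 7: fill(B) -> (A=0 B=11)
Step 8: pour(B -> A) -> (A=3 B=8)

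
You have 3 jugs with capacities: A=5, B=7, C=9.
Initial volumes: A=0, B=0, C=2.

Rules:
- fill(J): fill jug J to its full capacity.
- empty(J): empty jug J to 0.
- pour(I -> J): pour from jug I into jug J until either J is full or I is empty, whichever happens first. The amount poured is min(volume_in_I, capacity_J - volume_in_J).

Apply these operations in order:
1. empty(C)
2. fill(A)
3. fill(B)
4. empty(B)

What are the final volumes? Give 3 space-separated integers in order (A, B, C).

Step 1: empty(C) -> (A=0 B=0 C=0)
Step 2: fill(A) -> (A=5 B=0 C=0)
Step 3: fill(B) -> (A=5 B=7 C=0)
Step 4: empty(B) -> (A=5 B=0 C=0)

Answer: 5 0 0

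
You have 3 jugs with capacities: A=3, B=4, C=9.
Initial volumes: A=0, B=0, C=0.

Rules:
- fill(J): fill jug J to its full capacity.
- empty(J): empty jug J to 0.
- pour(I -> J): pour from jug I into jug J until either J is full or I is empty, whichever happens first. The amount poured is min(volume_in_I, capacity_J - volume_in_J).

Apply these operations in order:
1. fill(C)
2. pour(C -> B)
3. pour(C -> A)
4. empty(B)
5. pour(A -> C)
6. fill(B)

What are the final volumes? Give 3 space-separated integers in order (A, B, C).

Step 1: fill(C) -> (A=0 B=0 C=9)
Step 2: pour(C -> B) -> (A=0 B=4 C=5)
Step 3: pour(C -> A) -> (A=3 B=4 C=2)
Step 4: empty(B) -> (A=3 B=0 C=2)
Step 5: pour(A -> C) -> (A=0 B=0 C=5)
Step 6: fill(B) -> (A=0 B=4 C=5)

Answer: 0 4 5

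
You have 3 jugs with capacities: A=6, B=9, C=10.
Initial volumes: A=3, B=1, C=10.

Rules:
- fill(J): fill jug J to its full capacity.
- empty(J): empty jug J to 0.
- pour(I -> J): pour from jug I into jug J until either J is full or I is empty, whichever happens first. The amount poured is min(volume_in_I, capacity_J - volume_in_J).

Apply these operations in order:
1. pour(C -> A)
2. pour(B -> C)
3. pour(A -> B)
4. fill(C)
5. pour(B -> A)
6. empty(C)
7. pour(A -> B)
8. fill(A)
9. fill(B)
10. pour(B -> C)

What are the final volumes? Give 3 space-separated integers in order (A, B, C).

Answer: 6 0 9

Derivation:
Step 1: pour(C -> A) -> (A=6 B=1 C=7)
Step 2: pour(B -> C) -> (A=6 B=0 C=8)
Step 3: pour(A -> B) -> (A=0 B=6 C=8)
Step 4: fill(C) -> (A=0 B=6 C=10)
Step 5: pour(B -> A) -> (A=6 B=0 C=10)
Step 6: empty(C) -> (A=6 B=0 C=0)
Step 7: pour(A -> B) -> (A=0 B=6 C=0)
Step 8: fill(A) -> (A=6 B=6 C=0)
Step 9: fill(B) -> (A=6 B=9 C=0)
Step 10: pour(B -> C) -> (A=6 B=0 C=9)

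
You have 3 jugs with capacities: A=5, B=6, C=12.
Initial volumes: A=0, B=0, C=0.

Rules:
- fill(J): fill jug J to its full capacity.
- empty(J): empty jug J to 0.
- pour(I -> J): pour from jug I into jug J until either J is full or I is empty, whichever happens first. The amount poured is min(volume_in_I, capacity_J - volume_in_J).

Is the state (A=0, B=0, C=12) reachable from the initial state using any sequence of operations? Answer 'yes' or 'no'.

Answer: yes

Derivation:
BFS from (A=0, B=0, C=0):
  1. fill(C) -> (A=0 B=0 C=12)
Target reached → yes.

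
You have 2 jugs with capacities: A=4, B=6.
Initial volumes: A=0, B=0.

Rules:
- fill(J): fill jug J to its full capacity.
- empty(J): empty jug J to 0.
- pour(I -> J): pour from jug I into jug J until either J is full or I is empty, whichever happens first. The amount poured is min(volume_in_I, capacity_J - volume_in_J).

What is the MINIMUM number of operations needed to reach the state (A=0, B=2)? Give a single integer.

BFS from (A=0, B=0). One shortest path:
  1. fill(B) -> (A=0 B=6)
  2. pour(B -> A) -> (A=4 B=2)
  3. empty(A) -> (A=0 B=2)
Reached target in 3 moves.

Answer: 3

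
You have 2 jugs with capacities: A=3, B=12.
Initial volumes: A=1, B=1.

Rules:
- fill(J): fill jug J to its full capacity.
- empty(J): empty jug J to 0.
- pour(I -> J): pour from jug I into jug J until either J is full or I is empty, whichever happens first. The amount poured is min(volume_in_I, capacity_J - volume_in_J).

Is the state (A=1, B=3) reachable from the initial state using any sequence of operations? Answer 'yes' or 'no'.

Answer: no

Derivation:
BFS explored all 31 reachable states.
Reachable set includes: (0,0), (0,1), (0,2), (0,3), (0,4), (0,5), (0,6), (0,7), (0,8), (0,9), (0,10), (0,11) ...
Target (A=1, B=3) not in reachable set → no.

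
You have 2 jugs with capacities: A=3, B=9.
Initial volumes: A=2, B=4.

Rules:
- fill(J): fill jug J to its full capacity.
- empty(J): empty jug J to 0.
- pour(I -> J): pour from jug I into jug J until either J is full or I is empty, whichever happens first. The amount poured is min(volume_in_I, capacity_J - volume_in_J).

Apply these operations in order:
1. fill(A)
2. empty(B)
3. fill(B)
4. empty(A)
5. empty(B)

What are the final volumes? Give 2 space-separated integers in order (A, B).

Answer: 0 0

Derivation:
Step 1: fill(A) -> (A=3 B=4)
Step 2: empty(B) -> (A=3 B=0)
Step 3: fill(B) -> (A=3 B=9)
Step 4: empty(A) -> (A=0 B=9)
Step 5: empty(B) -> (A=0 B=0)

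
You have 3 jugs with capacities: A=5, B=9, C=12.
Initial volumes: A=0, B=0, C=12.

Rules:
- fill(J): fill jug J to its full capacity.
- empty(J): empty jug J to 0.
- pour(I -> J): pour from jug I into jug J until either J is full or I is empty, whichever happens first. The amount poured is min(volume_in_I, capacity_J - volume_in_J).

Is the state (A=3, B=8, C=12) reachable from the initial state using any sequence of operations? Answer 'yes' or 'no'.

Answer: yes

Derivation:
BFS from (A=0, B=0, C=12):
  1. fill(B) -> (A=0 B=9 C=12)
  2. pour(B -> A) -> (A=5 B=4 C=12)
  3. empty(A) -> (A=0 B=4 C=12)
  4. pour(B -> A) -> (A=4 B=0 C=12)
  5. pour(C -> B) -> (A=4 B=9 C=3)
  6. pour(B -> A) -> (A=5 B=8 C=3)
  7. empty(A) -> (A=0 B=8 C=3)
  8. pour(C -> A) -> (A=3 B=8 C=0)
  9. fill(C) -> (A=3 B=8 C=12)
Target reached → yes.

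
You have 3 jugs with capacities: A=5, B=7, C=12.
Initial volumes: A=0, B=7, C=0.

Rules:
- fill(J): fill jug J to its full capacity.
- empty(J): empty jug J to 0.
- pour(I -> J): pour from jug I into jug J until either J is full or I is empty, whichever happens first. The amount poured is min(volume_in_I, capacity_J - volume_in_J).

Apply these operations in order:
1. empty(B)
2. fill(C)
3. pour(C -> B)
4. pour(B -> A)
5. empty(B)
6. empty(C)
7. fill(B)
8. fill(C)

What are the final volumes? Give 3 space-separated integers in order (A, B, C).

Step 1: empty(B) -> (A=0 B=0 C=0)
Step 2: fill(C) -> (A=0 B=0 C=12)
Step 3: pour(C -> B) -> (A=0 B=7 C=5)
Step 4: pour(B -> A) -> (A=5 B=2 C=5)
Step 5: empty(B) -> (A=5 B=0 C=5)
Step 6: empty(C) -> (A=5 B=0 C=0)
Step 7: fill(B) -> (A=5 B=7 C=0)
Step 8: fill(C) -> (A=5 B=7 C=12)

Answer: 5 7 12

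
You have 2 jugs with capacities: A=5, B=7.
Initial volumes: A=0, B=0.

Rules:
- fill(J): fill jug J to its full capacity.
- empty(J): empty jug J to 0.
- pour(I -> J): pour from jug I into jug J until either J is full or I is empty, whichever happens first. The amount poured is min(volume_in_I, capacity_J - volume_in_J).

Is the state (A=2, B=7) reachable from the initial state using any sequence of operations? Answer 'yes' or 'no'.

BFS from (A=0, B=0):
  1. fill(B) -> (A=0 B=7)
  2. pour(B -> A) -> (A=5 B=2)
  3. empty(A) -> (A=0 B=2)
  4. pour(B -> A) -> (A=2 B=0)
  5. fill(B) -> (A=2 B=7)
Target reached → yes.

Answer: yes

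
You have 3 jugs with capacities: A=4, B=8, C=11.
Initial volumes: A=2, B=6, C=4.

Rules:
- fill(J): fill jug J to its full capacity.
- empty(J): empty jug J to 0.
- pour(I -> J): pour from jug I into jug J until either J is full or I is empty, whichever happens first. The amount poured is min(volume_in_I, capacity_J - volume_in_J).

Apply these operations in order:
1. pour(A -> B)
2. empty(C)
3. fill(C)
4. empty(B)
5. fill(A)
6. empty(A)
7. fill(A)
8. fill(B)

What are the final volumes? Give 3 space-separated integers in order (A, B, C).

Step 1: pour(A -> B) -> (A=0 B=8 C=4)
Step 2: empty(C) -> (A=0 B=8 C=0)
Step 3: fill(C) -> (A=0 B=8 C=11)
Step 4: empty(B) -> (A=0 B=0 C=11)
Step 5: fill(A) -> (A=4 B=0 C=11)
Step 6: empty(A) -> (A=0 B=0 C=11)
Step 7: fill(A) -> (A=4 B=0 C=11)
Step 8: fill(B) -> (A=4 B=8 C=11)

Answer: 4 8 11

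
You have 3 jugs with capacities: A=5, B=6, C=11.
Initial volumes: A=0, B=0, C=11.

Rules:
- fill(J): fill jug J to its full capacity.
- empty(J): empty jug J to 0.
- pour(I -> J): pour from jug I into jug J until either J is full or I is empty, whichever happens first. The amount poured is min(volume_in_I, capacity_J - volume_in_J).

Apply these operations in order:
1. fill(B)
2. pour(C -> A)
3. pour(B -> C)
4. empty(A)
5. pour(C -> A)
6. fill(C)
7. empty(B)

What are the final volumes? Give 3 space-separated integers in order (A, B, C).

Step 1: fill(B) -> (A=0 B=6 C=11)
Step 2: pour(C -> A) -> (A=5 B=6 C=6)
Step 3: pour(B -> C) -> (A=5 B=1 C=11)
Step 4: empty(A) -> (A=0 B=1 C=11)
Step 5: pour(C -> A) -> (A=5 B=1 C=6)
Step 6: fill(C) -> (A=5 B=1 C=11)
Step 7: empty(B) -> (A=5 B=0 C=11)

Answer: 5 0 11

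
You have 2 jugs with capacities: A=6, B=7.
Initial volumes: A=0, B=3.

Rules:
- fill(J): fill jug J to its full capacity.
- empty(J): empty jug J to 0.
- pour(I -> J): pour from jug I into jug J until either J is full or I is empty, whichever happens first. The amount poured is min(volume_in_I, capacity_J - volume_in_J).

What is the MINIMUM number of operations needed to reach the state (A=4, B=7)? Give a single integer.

BFS from (A=0, B=3). One shortest path:
  1. pour(B -> A) -> (A=3 B=0)
  2. fill(B) -> (A=3 B=7)
  3. pour(B -> A) -> (A=6 B=4)
  4. empty(A) -> (A=0 B=4)
  5. pour(B -> A) -> (A=4 B=0)
  6. fill(B) -> (A=4 B=7)
Reached target in 6 moves.

Answer: 6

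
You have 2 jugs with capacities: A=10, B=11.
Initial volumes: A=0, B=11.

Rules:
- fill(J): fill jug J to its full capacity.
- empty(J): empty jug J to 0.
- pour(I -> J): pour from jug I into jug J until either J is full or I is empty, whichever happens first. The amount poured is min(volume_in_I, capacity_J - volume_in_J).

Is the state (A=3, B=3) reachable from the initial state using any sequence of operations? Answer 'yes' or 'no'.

BFS explored all 42 reachable states.
Reachable set includes: (0,0), (0,1), (0,2), (0,3), (0,4), (0,5), (0,6), (0,7), (0,8), (0,9), (0,10), (0,11) ...
Target (A=3, B=3) not in reachable set → no.

Answer: no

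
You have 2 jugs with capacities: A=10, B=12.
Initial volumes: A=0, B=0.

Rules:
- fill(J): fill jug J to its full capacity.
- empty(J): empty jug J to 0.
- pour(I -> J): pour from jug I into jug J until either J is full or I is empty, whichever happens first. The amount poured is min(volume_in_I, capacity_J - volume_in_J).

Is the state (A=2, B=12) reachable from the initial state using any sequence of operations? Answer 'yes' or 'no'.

Answer: yes

Derivation:
BFS from (A=0, B=0):
  1. fill(B) -> (A=0 B=12)
  2. pour(B -> A) -> (A=10 B=2)
  3. empty(A) -> (A=0 B=2)
  4. pour(B -> A) -> (A=2 B=0)
  5. fill(B) -> (A=2 B=12)
Target reached → yes.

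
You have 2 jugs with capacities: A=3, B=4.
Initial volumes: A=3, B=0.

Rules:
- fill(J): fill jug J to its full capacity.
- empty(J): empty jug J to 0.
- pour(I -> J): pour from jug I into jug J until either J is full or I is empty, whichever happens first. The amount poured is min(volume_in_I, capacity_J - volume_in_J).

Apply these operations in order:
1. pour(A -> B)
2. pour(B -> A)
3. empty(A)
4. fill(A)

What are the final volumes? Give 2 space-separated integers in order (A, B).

Answer: 3 0

Derivation:
Step 1: pour(A -> B) -> (A=0 B=3)
Step 2: pour(B -> A) -> (A=3 B=0)
Step 3: empty(A) -> (A=0 B=0)
Step 4: fill(A) -> (A=3 B=0)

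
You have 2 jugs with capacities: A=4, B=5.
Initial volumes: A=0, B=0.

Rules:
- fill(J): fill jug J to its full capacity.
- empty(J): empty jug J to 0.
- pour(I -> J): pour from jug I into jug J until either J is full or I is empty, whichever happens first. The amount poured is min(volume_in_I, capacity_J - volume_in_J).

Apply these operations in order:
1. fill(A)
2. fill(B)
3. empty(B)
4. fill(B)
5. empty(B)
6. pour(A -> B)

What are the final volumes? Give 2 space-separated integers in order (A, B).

Step 1: fill(A) -> (A=4 B=0)
Step 2: fill(B) -> (A=4 B=5)
Step 3: empty(B) -> (A=4 B=0)
Step 4: fill(B) -> (A=4 B=5)
Step 5: empty(B) -> (A=4 B=0)
Step 6: pour(A -> B) -> (A=0 B=4)

Answer: 0 4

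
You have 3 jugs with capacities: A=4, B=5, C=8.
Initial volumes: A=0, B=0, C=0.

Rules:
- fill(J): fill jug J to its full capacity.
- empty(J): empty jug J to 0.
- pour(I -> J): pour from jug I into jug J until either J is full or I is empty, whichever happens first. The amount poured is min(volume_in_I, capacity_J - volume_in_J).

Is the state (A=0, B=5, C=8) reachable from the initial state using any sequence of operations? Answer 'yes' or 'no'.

BFS from (A=0, B=0, C=0):
  1. fill(B) -> (A=0 B=5 C=0)
  2. fill(C) -> (A=0 B=5 C=8)
Target reached → yes.

Answer: yes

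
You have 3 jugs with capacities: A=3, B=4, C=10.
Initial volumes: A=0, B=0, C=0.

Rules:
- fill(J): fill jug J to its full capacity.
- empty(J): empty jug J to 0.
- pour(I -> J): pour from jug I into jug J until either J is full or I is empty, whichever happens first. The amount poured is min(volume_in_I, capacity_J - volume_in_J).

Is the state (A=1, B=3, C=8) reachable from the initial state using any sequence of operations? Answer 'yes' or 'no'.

BFS explored all 166 reachable states.
Reachable set includes: (0,0,0), (0,0,1), (0,0,2), (0,0,3), (0,0,4), (0,0,5), (0,0,6), (0,0,7), (0,0,8), (0,0,9), (0,0,10), (0,1,0) ...
Target (A=1, B=3, C=8) not in reachable set → no.

Answer: no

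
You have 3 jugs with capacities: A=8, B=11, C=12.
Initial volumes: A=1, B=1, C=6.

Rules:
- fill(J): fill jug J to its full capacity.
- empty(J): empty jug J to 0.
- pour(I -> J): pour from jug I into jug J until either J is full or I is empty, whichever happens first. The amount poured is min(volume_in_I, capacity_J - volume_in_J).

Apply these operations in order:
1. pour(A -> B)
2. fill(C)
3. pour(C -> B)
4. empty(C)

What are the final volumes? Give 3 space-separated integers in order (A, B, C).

Answer: 0 11 0

Derivation:
Step 1: pour(A -> B) -> (A=0 B=2 C=6)
Step 2: fill(C) -> (A=0 B=2 C=12)
Step 3: pour(C -> B) -> (A=0 B=11 C=3)
Step 4: empty(C) -> (A=0 B=11 C=0)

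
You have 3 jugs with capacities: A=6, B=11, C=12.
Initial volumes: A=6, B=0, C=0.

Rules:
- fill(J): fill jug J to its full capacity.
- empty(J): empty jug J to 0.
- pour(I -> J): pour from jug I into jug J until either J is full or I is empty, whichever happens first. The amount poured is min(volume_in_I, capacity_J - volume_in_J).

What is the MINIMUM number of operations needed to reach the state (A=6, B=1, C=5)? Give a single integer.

Answer: 6

Derivation:
BFS from (A=6, B=0, C=0). One shortest path:
  1. pour(A -> B) -> (A=0 B=6 C=0)
  2. fill(A) -> (A=6 B=6 C=0)
  3. pour(A -> B) -> (A=1 B=11 C=0)
  4. pour(B -> C) -> (A=1 B=0 C=11)
  5. pour(A -> B) -> (A=0 B=1 C=11)
  6. pour(C -> A) -> (A=6 B=1 C=5)
Reached target in 6 moves.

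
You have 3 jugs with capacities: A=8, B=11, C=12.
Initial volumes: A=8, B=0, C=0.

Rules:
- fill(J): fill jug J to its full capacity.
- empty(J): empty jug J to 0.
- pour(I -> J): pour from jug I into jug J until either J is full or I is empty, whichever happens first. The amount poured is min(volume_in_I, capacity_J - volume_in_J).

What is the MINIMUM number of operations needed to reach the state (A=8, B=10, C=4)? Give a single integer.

Answer: 6

Derivation:
BFS from (A=8, B=0, C=0). One shortest path:
  1. empty(A) -> (A=0 B=0 C=0)
  2. fill(B) -> (A=0 B=11 C=0)
  3. pour(B -> C) -> (A=0 B=0 C=11)
  4. fill(B) -> (A=0 B=11 C=11)
  5. pour(B -> C) -> (A=0 B=10 C=12)
  6. pour(C -> A) -> (A=8 B=10 C=4)
Reached target in 6 moves.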